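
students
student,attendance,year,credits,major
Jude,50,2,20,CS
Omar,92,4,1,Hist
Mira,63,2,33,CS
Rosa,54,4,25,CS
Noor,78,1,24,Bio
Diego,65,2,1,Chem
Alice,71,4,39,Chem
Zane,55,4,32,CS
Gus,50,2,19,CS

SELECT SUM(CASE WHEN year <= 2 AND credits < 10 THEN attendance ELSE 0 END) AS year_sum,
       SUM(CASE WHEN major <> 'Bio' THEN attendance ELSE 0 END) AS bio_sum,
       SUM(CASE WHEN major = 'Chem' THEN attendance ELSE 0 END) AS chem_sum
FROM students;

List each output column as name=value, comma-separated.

year_sum=65, bio_sum=500, chem_sum=136

[year_sum: year <= 2 AND credits < 10]
student=Jude: ✗
student=Omar: ✗
student=Mira: ✗
student=Rosa: ✗
student=Noor: ✗
student=Diego: ✓ → 65
student=Alice: ✗
student=Zane: ✗
student=Gus: ✗
year_sum = 65
—
[bio_sum: major <> 'Bio']
student=Jude: ✓ → 50
student=Omar: ✓ → 92
student=Mira: ✓ → 63
student=Rosa: ✓ → 54
student=Noor: ✗
student=Diego: ✓ → 65
student=Alice: ✓ → 71
student=Zane: ✓ → 55
student=Gus: ✓ → 50
bio_sum = 50 + 92 + 63 + 54 + 65 + 71 + 55 + 50 = 500
—
[chem_sum: major = 'Chem']
student=Jude: ✗
student=Omar: ✗
student=Mira: ✗
student=Rosa: ✗
student=Noor: ✗
student=Diego: ✓ → 65
student=Alice: ✓ → 71
student=Zane: ✗
student=Gus: ✗
chem_sum = 65 + 71 = 136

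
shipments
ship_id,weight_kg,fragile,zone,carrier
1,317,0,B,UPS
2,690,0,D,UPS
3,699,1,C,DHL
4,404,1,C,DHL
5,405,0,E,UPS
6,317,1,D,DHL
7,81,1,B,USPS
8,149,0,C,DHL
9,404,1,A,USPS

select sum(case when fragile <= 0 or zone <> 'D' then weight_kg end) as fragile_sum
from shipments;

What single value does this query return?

ship_id=1: ✓ → 317
ship_id=2: ✓ → 690
ship_id=3: ✓ → 699
ship_id=4: ✓ → 404
ship_id=5: ✓ → 405
ship_id=6: ✗
ship_id=7: ✓ → 81
ship_id=8: ✓ → 149
ship_id=9: ✓ → 404
fragile_sum = 317 + 690 + 699 + 404 + 405 + 81 + 149 + 404 = 3149

3149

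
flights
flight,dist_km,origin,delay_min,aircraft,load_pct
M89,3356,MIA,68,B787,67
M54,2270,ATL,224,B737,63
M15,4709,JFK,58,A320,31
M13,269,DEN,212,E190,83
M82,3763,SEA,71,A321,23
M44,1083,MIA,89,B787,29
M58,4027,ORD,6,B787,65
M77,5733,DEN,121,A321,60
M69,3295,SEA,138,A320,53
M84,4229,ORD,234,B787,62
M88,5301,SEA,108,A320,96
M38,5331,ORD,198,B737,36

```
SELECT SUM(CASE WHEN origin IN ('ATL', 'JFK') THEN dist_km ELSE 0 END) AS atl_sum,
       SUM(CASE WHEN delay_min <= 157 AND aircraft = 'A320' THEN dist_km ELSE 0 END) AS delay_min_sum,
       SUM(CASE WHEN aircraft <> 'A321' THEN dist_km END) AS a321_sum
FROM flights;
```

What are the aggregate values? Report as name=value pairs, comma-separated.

[atl_sum: origin IN ('ATL', 'JFK')]
flight=M89: ✗
flight=M54: ✓ → 2270
flight=M15: ✓ → 4709
flight=M13: ✗
flight=M82: ✗
flight=M44: ✗
flight=M58: ✗
flight=M77: ✗
flight=M69: ✗
flight=M84: ✗
flight=M88: ✗
flight=M38: ✗
atl_sum = 2270 + 4709 = 6979
—
[delay_min_sum: delay_min <= 157 AND aircraft = 'A320']
flight=M89: ✗
flight=M54: ✗
flight=M15: ✓ → 4709
flight=M13: ✗
flight=M82: ✗
flight=M44: ✗
flight=M58: ✗
flight=M77: ✗
flight=M69: ✓ → 3295
flight=M84: ✗
flight=M88: ✓ → 5301
flight=M38: ✗
delay_min_sum = 4709 + 3295 + 5301 = 13305
—
[a321_sum: aircraft <> 'A321']
flight=M89: ✓ → 3356
flight=M54: ✓ → 2270
flight=M15: ✓ → 4709
flight=M13: ✓ → 269
flight=M82: ✗
flight=M44: ✓ → 1083
flight=M58: ✓ → 4027
flight=M77: ✗
flight=M69: ✓ → 3295
flight=M84: ✓ → 4229
flight=M88: ✓ → 5301
flight=M38: ✓ → 5331
a321_sum = 3356 + 2270 + 4709 + 269 + 1083 + 4027 + 3295 + 4229 + 5301 + 5331 = 33870

atl_sum=6979, delay_min_sum=13305, a321_sum=33870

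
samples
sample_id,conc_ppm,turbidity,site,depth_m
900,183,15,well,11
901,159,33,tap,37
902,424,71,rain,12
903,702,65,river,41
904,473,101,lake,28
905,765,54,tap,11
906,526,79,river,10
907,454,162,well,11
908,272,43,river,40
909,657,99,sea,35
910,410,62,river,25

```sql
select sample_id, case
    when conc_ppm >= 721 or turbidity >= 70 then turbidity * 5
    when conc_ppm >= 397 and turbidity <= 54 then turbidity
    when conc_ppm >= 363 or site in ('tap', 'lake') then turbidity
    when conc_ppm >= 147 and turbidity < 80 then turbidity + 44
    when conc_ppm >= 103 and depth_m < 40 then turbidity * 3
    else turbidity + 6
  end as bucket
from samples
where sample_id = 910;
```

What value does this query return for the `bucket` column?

sample_id = 910: conc_ppm=410, turbidity=62, site=river, depth_m=25.
conc_ppm >= 721 or turbidity >= 70 → false
conc_ppm >= 397 and turbidity <= 54 → false
conc_ppm >= 363 or site in ('tap', 'lake') → true → 62

62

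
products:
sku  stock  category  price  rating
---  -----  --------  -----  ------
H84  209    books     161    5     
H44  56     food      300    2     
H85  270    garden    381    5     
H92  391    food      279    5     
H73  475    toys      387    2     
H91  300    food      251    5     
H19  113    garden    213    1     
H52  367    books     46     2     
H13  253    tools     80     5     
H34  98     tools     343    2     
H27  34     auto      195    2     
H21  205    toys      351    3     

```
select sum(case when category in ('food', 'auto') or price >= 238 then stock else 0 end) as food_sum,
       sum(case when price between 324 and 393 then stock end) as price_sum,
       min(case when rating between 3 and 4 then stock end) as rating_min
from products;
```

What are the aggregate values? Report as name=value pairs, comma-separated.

food_sum=1829, price_sum=1048, rating_min=205

[food_sum: category in ('food', 'auto') or price >= 238]
sku=H84: ✗
sku=H44: ✓ → 56
sku=H85: ✓ → 270
sku=H92: ✓ → 391
sku=H73: ✓ → 475
sku=H91: ✓ → 300
sku=H19: ✗
sku=H52: ✗
sku=H13: ✗
sku=H34: ✓ → 98
sku=H27: ✓ → 34
sku=H21: ✓ → 205
food_sum = 56 + 270 + 391 + 475 + 300 + 98 + 34 + 205 = 1829
—
[price_sum: price between 324 and 393]
sku=H84: ✗
sku=H44: ✗
sku=H85: ✓ → 270
sku=H92: ✗
sku=H73: ✓ → 475
sku=H91: ✗
sku=H19: ✗
sku=H52: ✗
sku=H13: ✗
sku=H34: ✓ → 98
sku=H27: ✗
sku=H21: ✓ → 205
price_sum = 270 + 475 + 98 + 205 = 1048
—
[rating_min: rating between 3 and 4]
sku=H84: ✗
sku=H44: ✗
sku=H85: ✗
sku=H92: ✗
sku=H73: ✗
sku=H91: ✗
sku=H19: ✗
sku=H52: ✗
sku=H13: ✗
sku=H34: ✗
sku=H27: ✗
sku=H21: ✓ → 205
rating_min = MIN(205) = 205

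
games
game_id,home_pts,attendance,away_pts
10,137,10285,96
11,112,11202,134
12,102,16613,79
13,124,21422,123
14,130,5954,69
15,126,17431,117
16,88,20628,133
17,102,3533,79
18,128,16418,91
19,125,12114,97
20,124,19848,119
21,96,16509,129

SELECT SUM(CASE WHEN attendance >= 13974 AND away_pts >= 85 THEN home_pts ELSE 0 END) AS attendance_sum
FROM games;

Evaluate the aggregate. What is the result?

686

game_id=10: ✗
game_id=11: ✗
game_id=12: ✗
game_id=13: ✓ → 124
game_id=14: ✗
game_id=15: ✓ → 126
game_id=16: ✓ → 88
game_id=17: ✗
game_id=18: ✓ → 128
game_id=19: ✗
game_id=20: ✓ → 124
game_id=21: ✓ → 96
attendance_sum = 124 + 126 + 88 + 128 + 124 + 96 = 686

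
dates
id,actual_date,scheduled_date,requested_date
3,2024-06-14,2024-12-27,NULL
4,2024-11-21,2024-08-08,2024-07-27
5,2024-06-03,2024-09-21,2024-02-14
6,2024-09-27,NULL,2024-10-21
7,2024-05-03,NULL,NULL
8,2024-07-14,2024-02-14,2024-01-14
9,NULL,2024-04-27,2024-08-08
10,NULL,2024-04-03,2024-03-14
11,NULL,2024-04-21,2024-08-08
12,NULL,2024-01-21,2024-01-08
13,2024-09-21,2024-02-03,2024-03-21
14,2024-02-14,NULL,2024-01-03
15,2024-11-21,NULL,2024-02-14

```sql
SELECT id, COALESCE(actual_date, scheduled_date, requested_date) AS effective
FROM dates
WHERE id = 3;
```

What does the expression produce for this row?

id = 3: actual_date=2024-06-14, scheduled_date=2024-12-27, requested_date=NULL.
actual_date=2024-06-14 → 2024-06-14

2024-06-14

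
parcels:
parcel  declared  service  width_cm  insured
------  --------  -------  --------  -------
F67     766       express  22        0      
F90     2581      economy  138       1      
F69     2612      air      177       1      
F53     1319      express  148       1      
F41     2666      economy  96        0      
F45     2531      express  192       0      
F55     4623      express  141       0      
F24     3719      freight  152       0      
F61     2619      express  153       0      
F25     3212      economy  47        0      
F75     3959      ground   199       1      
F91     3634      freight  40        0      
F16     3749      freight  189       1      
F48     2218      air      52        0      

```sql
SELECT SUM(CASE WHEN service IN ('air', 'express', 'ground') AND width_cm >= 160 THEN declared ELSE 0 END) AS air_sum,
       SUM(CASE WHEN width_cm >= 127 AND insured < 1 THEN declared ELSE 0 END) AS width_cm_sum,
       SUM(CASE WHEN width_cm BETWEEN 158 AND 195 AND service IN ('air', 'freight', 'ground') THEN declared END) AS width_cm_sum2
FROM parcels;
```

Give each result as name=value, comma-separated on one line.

air_sum=9102, width_cm_sum=13492, width_cm_sum2=6361

[air_sum: service IN ('air', 'express', 'ground') AND width_cm >= 160]
parcel=F67: ✗
parcel=F90: ✗
parcel=F69: ✓ → 2612
parcel=F53: ✗
parcel=F41: ✗
parcel=F45: ✓ → 2531
parcel=F55: ✗
parcel=F24: ✗
parcel=F61: ✗
parcel=F25: ✗
parcel=F75: ✓ → 3959
parcel=F91: ✗
parcel=F16: ✗
parcel=F48: ✗
air_sum = 2612 + 2531 + 3959 = 9102
—
[width_cm_sum: width_cm >= 127 AND insured < 1]
parcel=F67: ✗
parcel=F90: ✗
parcel=F69: ✗
parcel=F53: ✗
parcel=F41: ✗
parcel=F45: ✓ → 2531
parcel=F55: ✓ → 4623
parcel=F24: ✓ → 3719
parcel=F61: ✓ → 2619
parcel=F25: ✗
parcel=F75: ✗
parcel=F91: ✗
parcel=F16: ✗
parcel=F48: ✗
width_cm_sum = 2531 + 4623 + 3719 + 2619 = 13492
—
[width_cm_sum2: width_cm BETWEEN 158 AND 195 AND service IN ('air', 'freight', 'ground')]
parcel=F67: ✗
parcel=F90: ✗
parcel=F69: ✓ → 2612
parcel=F53: ✗
parcel=F41: ✗
parcel=F45: ✗
parcel=F55: ✗
parcel=F24: ✗
parcel=F61: ✗
parcel=F25: ✗
parcel=F75: ✗
parcel=F91: ✗
parcel=F16: ✓ → 3749
parcel=F48: ✗
width_cm_sum2 = 2612 + 3749 = 6361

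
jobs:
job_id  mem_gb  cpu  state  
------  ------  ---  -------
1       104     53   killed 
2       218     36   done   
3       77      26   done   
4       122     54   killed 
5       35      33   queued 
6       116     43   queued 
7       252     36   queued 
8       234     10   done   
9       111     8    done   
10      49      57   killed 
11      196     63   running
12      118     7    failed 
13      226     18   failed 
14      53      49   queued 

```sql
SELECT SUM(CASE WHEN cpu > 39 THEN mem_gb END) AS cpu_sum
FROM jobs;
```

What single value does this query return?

640

job_id=1: ✓ → 104
job_id=2: ✗
job_id=3: ✗
job_id=4: ✓ → 122
job_id=5: ✗
job_id=6: ✓ → 116
job_id=7: ✗
job_id=8: ✗
job_id=9: ✗
job_id=10: ✓ → 49
job_id=11: ✓ → 196
job_id=12: ✗
job_id=13: ✗
job_id=14: ✓ → 53
cpu_sum = 104 + 122 + 116 + 49 + 196 + 53 = 640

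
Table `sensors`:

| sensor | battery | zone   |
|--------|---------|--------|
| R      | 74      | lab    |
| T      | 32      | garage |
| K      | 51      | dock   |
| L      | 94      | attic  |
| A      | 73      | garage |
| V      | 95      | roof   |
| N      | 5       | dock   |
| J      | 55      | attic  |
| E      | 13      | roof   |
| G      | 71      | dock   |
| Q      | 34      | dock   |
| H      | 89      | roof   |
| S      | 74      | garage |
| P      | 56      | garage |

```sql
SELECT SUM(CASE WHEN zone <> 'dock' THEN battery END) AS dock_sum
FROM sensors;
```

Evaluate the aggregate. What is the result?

sensor=R: ✓ → 74
sensor=T: ✓ → 32
sensor=K: ✗
sensor=L: ✓ → 94
sensor=A: ✓ → 73
sensor=V: ✓ → 95
sensor=N: ✗
sensor=J: ✓ → 55
sensor=E: ✓ → 13
sensor=G: ✗
sensor=Q: ✗
sensor=H: ✓ → 89
sensor=S: ✓ → 74
sensor=P: ✓ → 56
dock_sum = 74 + 32 + 94 + 73 + 95 + 55 + 13 + 89 + 74 + 56 = 655

655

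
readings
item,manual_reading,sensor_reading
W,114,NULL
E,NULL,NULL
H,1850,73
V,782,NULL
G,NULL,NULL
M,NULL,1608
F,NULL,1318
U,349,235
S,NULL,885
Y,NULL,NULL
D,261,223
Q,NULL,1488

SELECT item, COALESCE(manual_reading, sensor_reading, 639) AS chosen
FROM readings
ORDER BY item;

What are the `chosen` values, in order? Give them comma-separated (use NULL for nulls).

item=D: manual_reading=261 → 261
item=E: manual_reading=NULL, sensor_reading=NULL, → literal 639 → 639
item=F: manual_reading=NULL, sensor_reading=1318 → 1318
item=G: manual_reading=NULL, sensor_reading=NULL, → literal 639 → 639
item=H: manual_reading=1850 → 1850
item=M: manual_reading=NULL, sensor_reading=1608 → 1608
item=Q: manual_reading=NULL, sensor_reading=1488 → 1488
item=S: manual_reading=NULL, sensor_reading=885 → 885
item=U: manual_reading=349 → 349
item=V: manual_reading=782 → 782
item=W: manual_reading=114 → 114
item=Y: manual_reading=NULL, sensor_reading=NULL, → literal 639 → 639

261, 639, 1318, 639, 1850, 1608, 1488, 885, 349, 782, 114, 639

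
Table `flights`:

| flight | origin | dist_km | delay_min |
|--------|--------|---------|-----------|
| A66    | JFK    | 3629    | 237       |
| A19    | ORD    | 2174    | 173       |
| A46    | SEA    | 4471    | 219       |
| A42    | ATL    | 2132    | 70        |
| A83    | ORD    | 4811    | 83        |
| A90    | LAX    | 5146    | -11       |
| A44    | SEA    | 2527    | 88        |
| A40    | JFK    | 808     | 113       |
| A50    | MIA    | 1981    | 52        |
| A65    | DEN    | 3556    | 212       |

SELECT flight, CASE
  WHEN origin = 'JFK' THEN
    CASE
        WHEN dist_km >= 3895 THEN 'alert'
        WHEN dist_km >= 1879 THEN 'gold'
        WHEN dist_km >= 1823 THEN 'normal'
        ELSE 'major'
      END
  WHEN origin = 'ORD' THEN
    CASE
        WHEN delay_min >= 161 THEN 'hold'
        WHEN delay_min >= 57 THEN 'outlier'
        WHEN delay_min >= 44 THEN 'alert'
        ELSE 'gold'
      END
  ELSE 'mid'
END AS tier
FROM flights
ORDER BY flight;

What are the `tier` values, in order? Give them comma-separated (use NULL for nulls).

hold, major, mid, mid, mid, mid, mid, gold, outlier, mid

flight=A19: origin='ORD' → inner[delay_min >= 161] → hold
flight=A40: origin='JFK' → inner[ELSE] → major
flight=A42: origin='ATL' → outer ELSE → mid
flight=A44: origin='SEA' → outer ELSE → mid
flight=A46: origin='SEA' → outer ELSE → mid
flight=A50: origin='MIA' → outer ELSE → mid
flight=A65: origin='DEN' → outer ELSE → mid
flight=A66: origin='JFK' → inner[dist_km >= 1879] → gold
flight=A83: origin='ORD' → inner[delay_min >= 57] → outlier
flight=A90: origin='LAX' → outer ELSE → mid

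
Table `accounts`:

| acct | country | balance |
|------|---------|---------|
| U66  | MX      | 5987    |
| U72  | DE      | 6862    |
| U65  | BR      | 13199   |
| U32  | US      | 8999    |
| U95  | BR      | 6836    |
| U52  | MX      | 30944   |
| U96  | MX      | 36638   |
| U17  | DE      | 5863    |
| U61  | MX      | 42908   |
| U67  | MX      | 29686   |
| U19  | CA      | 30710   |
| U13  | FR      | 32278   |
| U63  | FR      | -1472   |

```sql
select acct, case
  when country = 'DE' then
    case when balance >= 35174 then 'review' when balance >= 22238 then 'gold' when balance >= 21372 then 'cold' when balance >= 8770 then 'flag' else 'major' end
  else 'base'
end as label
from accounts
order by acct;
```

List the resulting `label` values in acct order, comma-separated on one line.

base, major, base, base, base, base, base, base, base, base, major, base, base

acct=U13: country='FR' → outer ELSE → base
acct=U17: country='DE' → inner[ELSE] → major
acct=U19: country='CA' → outer ELSE → base
acct=U32: country='US' → outer ELSE → base
acct=U52: country='MX' → outer ELSE → base
acct=U61: country='MX' → outer ELSE → base
acct=U63: country='FR' → outer ELSE → base
acct=U65: country='BR' → outer ELSE → base
acct=U66: country='MX' → outer ELSE → base
acct=U67: country='MX' → outer ELSE → base
acct=U72: country='DE' → inner[ELSE] → major
acct=U95: country='BR' → outer ELSE → base
acct=U96: country='MX' → outer ELSE → base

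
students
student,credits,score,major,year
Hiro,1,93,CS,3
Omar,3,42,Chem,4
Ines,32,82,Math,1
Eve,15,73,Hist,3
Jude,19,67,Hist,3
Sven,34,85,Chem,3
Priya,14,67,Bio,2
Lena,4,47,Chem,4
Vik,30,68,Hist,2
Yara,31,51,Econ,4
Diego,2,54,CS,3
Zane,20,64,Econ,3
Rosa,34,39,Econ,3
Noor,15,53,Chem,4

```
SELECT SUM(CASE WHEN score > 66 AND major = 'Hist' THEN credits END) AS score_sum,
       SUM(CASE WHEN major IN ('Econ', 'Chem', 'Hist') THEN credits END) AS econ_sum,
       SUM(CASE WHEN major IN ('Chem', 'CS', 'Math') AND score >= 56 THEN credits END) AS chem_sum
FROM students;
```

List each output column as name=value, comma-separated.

score_sum=64, econ_sum=205, chem_sum=67

[score_sum: score > 66 AND major = 'Hist']
student=Hiro: ✗
student=Omar: ✗
student=Ines: ✗
student=Eve: ✓ → 15
student=Jude: ✓ → 19
student=Sven: ✗
student=Priya: ✗
student=Lena: ✗
student=Vik: ✓ → 30
student=Yara: ✗
student=Diego: ✗
student=Zane: ✗
student=Rosa: ✗
student=Noor: ✗
score_sum = 15 + 19 + 30 = 64
—
[econ_sum: major IN ('Econ', 'Chem', 'Hist')]
student=Hiro: ✗
student=Omar: ✓ → 3
student=Ines: ✗
student=Eve: ✓ → 15
student=Jude: ✓ → 19
student=Sven: ✓ → 34
student=Priya: ✗
student=Lena: ✓ → 4
student=Vik: ✓ → 30
student=Yara: ✓ → 31
student=Diego: ✗
student=Zane: ✓ → 20
student=Rosa: ✓ → 34
student=Noor: ✓ → 15
econ_sum = 3 + 15 + 19 + 34 + 4 + 30 + 31 + 20 + 34 + 15 = 205
—
[chem_sum: major IN ('Chem', 'CS', 'Math') AND score >= 56]
student=Hiro: ✓ → 1
student=Omar: ✗
student=Ines: ✓ → 32
student=Eve: ✗
student=Jude: ✗
student=Sven: ✓ → 34
student=Priya: ✗
student=Lena: ✗
student=Vik: ✗
student=Yara: ✗
student=Diego: ✗
student=Zane: ✗
student=Rosa: ✗
student=Noor: ✗
chem_sum = 1 + 32 + 34 = 67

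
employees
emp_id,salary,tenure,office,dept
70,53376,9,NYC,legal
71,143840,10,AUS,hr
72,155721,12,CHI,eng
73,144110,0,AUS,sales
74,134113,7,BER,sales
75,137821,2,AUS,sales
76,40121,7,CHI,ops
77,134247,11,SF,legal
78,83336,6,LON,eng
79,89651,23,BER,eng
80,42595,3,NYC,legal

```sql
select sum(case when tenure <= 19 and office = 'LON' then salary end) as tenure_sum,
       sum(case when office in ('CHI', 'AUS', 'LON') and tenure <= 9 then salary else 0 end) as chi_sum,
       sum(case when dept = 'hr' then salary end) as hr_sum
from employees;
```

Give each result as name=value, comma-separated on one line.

tenure_sum=83336, chi_sum=405388, hr_sum=143840

[tenure_sum: tenure <= 19 and office = 'LON']
emp_id=70: ✗
emp_id=71: ✗
emp_id=72: ✗
emp_id=73: ✗
emp_id=74: ✗
emp_id=75: ✗
emp_id=76: ✗
emp_id=77: ✗
emp_id=78: ✓ → 83336
emp_id=79: ✗
emp_id=80: ✗
tenure_sum = 83336
—
[chi_sum: office in ('CHI', 'AUS', 'LON') and tenure <= 9]
emp_id=70: ✗
emp_id=71: ✗
emp_id=72: ✗
emp_id=73: ✓ → 144110
emp_id=74: ✗
emp_id=75: ✓ → 137821
emp_id=76: ✓ → 40121
emp_id=77: ✗
emp_id=78: ✓ → 83336
emp_id=79: ✗
emp_id=80: ✗
chi_sum = 144110 + 137821 + 40121 + 83336 = 405388
—
[hr_sum: dept = 'hr']
emp_id=70: ✗
emp_id=71: ✓ → 143840
emp_id=72: ✗
emp_id=73: ✗
emp_id=74: ✗
emp_id=75: ✗
emp_id=76: ✗
emp_id=77: ✗
emp_id=78: ✗
emp_id=79: ✗
emp_id=80: ✗
hr_sum = 143840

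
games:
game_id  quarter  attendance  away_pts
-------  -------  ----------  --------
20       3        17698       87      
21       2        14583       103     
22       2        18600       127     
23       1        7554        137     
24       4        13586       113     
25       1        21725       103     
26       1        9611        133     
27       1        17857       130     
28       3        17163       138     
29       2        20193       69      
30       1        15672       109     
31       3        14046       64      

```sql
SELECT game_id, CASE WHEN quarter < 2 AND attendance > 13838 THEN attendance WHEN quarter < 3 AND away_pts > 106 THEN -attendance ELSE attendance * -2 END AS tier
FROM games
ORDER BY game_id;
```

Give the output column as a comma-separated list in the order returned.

game_id=20: ELSE → -35396
game_id=21: ELSE → -29166
game_id=22: quarter < 3 AND away_pts > 106 → -18600
game_id=23: quarter < 3 AND away_pts > 106 → -7554
game_id=24: ELSE → -27172
game_id=25: quarter < 2 AND attendance > 13838 → 21725
game_id=26: quarter < 3 AND away_pts > 106 → -9611
game_id=27: quarter < 2 AND attendance > 13838 → 17857
game_id=28: ELSE → -34326
game_id=29: ELSE → -40386
game_id=30: quarter < 2 AND attendance > 13838 → 15672
game_id=31: ELSE → -28092

-35396, -29166, -18600, -7554, -27172, 21725, -9611, 17857, -34326, -40386, 15672, -28092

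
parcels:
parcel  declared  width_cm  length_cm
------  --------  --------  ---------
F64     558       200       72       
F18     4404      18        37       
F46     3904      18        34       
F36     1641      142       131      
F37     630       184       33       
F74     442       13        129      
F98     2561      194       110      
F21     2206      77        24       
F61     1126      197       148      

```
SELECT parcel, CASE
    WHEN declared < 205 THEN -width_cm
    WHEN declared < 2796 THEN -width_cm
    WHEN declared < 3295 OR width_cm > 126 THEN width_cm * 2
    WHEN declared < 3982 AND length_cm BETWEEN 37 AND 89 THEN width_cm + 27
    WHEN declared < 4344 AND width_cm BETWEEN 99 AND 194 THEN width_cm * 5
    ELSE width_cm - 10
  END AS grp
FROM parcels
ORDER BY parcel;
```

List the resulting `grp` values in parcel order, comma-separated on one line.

parcel=F18: ELSE → 8
parcel=F21: declared < 2796 → -77
parcel=F36: declared < 2796 → -142
parcel=F37: declared < 2796 → -184
parcel=F46: ELSE → 8
parcel=F61: declared < 2796 → -197
parcel=F64: declared < 2796 → -200
parcel=F74: declared < 2796 → -13
parcel=F98: declared < 2796 → -194

8, -77, -142, -184, 8, -197, -200, -13, -194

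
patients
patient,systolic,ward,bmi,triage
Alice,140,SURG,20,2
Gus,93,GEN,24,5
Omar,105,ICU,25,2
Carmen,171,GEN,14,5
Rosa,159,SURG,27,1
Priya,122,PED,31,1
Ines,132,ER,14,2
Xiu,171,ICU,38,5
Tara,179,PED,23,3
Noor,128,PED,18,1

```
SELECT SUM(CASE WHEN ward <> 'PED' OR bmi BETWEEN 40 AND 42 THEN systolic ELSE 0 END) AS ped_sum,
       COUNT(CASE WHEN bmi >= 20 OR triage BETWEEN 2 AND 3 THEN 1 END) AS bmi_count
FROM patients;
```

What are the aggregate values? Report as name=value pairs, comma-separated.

ped_sum=971, bmi_count=8

[ped_sum: ward <> 'PED' OR bmi BETWEEN 40 AND 42]
patient=Alice: ✓ → 140
patient=Gus: ✓ → 93
patient=Omar: ✓ → 105
patient=Carmen: ✓ → 171
patient=Rosa: ✓ → 159
patient=Priya: ✗
patient=Ines: ✓ → 132
patient=Xiu: ✓ → 171
patient=Tara: ✗
patient=Noor: ✗
ped_sum = 140 + 93 + 105 + 171 + 159 + 132 + 171 = 971
—
[bmi_count: bmi >= 20 OR triage BETWEEN 2 AND 3]
patient=Alice: ✓ → 1
patient=Gus: ✓ → 1
patient=Omar: ✓ → 1
patient=Carmen: ✗
patient=Rosa: ✓ → 1
patient=Priya: ✓ → 1
patient=Ines: ✓ → 1
patient=Xiu: ✓ → 1
patient=Tara: ✓ → 1
patient=Noor: ✗
bmi_count = COUNT(1, 1, 1, 1, 1, 1, 1, 1) = 8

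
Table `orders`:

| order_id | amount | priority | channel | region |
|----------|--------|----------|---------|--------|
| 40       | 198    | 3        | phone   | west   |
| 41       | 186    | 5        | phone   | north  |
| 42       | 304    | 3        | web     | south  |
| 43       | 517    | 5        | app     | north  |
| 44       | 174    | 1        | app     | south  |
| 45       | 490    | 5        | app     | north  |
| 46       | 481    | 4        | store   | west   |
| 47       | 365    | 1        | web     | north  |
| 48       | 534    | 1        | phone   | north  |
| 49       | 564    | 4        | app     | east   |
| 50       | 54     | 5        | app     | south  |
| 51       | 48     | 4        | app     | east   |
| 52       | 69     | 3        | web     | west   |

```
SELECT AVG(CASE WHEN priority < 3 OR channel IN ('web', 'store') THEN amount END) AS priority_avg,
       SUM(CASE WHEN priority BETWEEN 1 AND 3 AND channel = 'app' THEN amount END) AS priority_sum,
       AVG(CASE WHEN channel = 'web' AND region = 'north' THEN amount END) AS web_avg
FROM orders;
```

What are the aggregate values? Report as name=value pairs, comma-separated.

[priority_avg: priority < 3 OR channel IN ('web', 'store')]
order_id=40: ✗
order_id=41: ✗
order_id=42: ✓ → 304
order_id=43: ✗
order_id=44: ✓ → 174
order_id=45: ✗
order_id=46: ✓ → 481
order_id=47: ✓ → 365
order_id=48: ✓ → 534
order_id=49: ✗
order_id=50: ✗
order_id=51: ✗
order_id=52: ✓ → 69
priority_avg = (304 + 174 + 481 + 365 + 534 + 69) / 6 = 321.1666666667
—
[priority_sum: priority BETWEEN 1 AND 3 AND channel = 'app']
order_id=40: ✗
order_id=41: ✗
order_id=42: ✗
order_id=43: ✗
order_id=44: ✓ → 174
order_id=45: ✗
order_id=46: ✗
order_id=47: ✗
order_id=48: ✗
order_id=49: ✗
order_id=50: ✗
order_id=51: ✗
order_id=52: ✗
priority_sum = 174
—
[web_avg: channel = 'web' AND region = 'north']
order_id=40: ✗
order_id=41: ✗
order_id=42: ✗
order_id=43: ✗
order_id=44: ✗
order_id=45: ✗
order_id=46: ✗
order_id=47: ✓ → 365
order_id=48: ✗
order_id=49: ✗
order_id=50: ✗
order_id=51: ✗
order_id=52: ✗
web_avg = 365

priority_avg=321.1666666667, priority_sum=174, web_avg=365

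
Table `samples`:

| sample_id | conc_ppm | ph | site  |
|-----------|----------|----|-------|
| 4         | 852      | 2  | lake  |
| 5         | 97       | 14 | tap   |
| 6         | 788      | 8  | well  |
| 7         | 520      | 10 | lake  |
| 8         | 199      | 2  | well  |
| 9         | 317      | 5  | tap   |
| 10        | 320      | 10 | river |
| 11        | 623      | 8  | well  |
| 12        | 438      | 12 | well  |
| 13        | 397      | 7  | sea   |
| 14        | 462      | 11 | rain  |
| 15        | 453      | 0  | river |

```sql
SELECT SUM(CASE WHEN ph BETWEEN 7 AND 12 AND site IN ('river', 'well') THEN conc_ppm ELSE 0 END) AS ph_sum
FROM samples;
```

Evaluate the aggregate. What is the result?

sample_id=4: ✗
sample_id=5: ✗
sample_id=6: ✓ → 788
sample_id=7: ✗
sample_id=8: ✗
sample_id=9: ✗
sample_id=10: ✓ → 320
sample_id=11: ✓ → 623
sample_id=12: ✓ → 438
sample_id=13: ✗
sample_id=14: ✗
sample_id=15: ✗
ph_sum = 788 + 320 + 623 + 438 = 2169

2169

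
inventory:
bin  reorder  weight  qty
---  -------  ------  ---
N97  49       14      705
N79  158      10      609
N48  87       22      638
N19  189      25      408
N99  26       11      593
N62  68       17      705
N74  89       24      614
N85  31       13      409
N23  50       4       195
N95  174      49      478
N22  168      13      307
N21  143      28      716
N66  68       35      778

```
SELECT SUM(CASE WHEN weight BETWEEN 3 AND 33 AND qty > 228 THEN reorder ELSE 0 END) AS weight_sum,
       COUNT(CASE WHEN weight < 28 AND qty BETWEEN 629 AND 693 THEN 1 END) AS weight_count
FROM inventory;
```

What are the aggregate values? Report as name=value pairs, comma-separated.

[weight_sum: weight BETWEEN 3 AND 33 AND qty > 228]
bin=N97: ✓ → 49
bin=N79: ✓ → 158
bin=N48: ✓ → 87
bin=N19: ✓ → 189
bin=N99: ✓ → 26
bin=N62: ✓ → 68
bin=N74: ✓ → 89
bin=N85: ✓ → 31
bin=N23: ✗
bin=N95: ✗
bin=N22: ✓ → 168
bin=N21: ✓ → 143
bin=N66: ✗
weight_sum = 49 + 158 + 87 + 189 + 26 + 68 + 89 + 31 + 168 + 143 = 1008
—
[weight_count: weight < 28 AND qty BETWEEN 629 AND 693]
bin=N97: ✗
bin=N79: ✗
bin=N48: ✓ → 1
bin=N19: ✗
bin=N99: ✗
bin=N62: ✗
bin=N74: ✗
bin=N85: ✗
bin=N23: ✗
bin=N95: ✗
bin=N22: ✗
bin=N21: ✗
bin=N66: ✗
weight_count = COUNT(1) = 1

weight_sum=1008, weight_count=1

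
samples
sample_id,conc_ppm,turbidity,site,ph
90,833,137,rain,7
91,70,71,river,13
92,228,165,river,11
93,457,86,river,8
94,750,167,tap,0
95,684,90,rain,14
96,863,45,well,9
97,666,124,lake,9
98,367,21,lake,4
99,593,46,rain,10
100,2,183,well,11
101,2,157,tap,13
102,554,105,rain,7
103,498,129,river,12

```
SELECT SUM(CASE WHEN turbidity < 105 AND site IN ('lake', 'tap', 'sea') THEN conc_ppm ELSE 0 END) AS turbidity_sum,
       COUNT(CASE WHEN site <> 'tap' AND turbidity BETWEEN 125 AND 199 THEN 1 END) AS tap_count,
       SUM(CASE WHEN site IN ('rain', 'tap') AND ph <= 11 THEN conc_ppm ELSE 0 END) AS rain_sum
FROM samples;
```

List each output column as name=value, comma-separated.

turbidity_sum=367, tap_count=4, rain_sum=2730

[turbidity_sum: turbidity < 105 AND site IN ('lake', 'tap', 'sea')]
sample_id=90: ✗
sample_id=91: ✗
sample_id=92: ✗
sample_id=93: ✗
sample_id=94: ✗
sample_id=95: ✗
sample_id=96: ✗
sample_id=97: ✗
sample_id=98: ✓ → 367
sample_id=99: ✗
sample_id=100: ✗
sample_id=101: ✗
sample_id=102: ✗
sample_id=103: ✗
turbidity_sum = 367
—
[tap_count: site <> 'tap' AND turbidity BETWEEN 125 AND 199]
sample_id=90: ✓ → 1
sample_id=91: ✗
sample_id=92: ✓ → 1
sample_id=93: ✗
sample_id=94: ✗
sample_id=95: ✗
sample_id=96: ✗
sample_id=97: ✗
sample_id=98: ✗
sample_id=99: ✗
sample_id=100: ✓ → 1
sample_id=101: ✗
sample_id=102: ✗
sample_id=103: ✓ → 1
tap_count = COUNT(1, 1, 1, 1) = 4
—
[rain_sum: site IN ('rain', 'tap') AND ph <= 11]
sample_id=90: ✓ → 833
sample_id=91: ✗
sample_id=92: ✗
sample_id=93: ✗
sample_id=94: ✓ → 750
sample_id=95: ✗
sample_id=96: ✗
sample_id=97: ✗
sample_id=98: ✗
sample_id=99: ✓ → 593
sample_id=100: ✗
sample_id=101: ✗
sample_id=102: ✓ → 554
sample_id=103: ✗
rain_sum = 833 + 750 + 593 + 554 = 2730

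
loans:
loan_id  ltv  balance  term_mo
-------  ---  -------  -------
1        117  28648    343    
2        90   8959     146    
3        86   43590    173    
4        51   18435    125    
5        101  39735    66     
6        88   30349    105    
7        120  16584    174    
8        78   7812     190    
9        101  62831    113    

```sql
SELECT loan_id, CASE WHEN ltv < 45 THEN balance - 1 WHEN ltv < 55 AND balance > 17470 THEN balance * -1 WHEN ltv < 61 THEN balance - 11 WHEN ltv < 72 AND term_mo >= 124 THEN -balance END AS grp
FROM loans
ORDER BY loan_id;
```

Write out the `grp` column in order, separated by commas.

loan_id=1: (no match → NULL) → NULL
loan_id=2: (no match → NULL) → NULL
loan_id=3: (no match → NULL) → NULL
loan_id=4: ltv < 55 AND balance > 17470 → -18435
loan_id=5: (no match → NULL) → NULL
loan_id=6: (no match → NULL) → NULL
loan_id=7: (no match → NULL) → NULL
loan_id=8: (no match → NULL) → NULL
loan_id=9: (no match → NULL) → NULL

NULL, NULL, NULL, -18435, NULL, NULL, NULL, NULL, NULL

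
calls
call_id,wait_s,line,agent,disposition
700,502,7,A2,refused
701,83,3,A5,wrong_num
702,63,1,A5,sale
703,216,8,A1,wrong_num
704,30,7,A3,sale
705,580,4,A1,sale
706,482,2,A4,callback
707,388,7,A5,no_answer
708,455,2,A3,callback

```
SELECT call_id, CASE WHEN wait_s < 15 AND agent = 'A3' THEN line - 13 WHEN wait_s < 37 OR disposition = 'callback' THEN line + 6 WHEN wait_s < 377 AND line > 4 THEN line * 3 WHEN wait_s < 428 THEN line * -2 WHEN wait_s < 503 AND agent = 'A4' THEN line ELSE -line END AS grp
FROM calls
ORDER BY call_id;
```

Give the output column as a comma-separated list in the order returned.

call_id=700: ELSE → -7
call_id=701: wait_s < 428 → -6
call_id=702: wait_s < 428 → -2
call_id=703: wait_s < 377 AND line > 4 → 24
call_id=704: wait_s < 37 OR disposition = 'callback' → 13
call_id=705: ELSE → -4
call_id=706: wait_s < 37 OR disposition = 'callback' → 8
call_id=707: wait_s < 428 → -14
call_id=708: wait_s < 37 OR disposition = 'callback' → 8

-7, -6, -2, 24, 13, -4, 8, -14, 8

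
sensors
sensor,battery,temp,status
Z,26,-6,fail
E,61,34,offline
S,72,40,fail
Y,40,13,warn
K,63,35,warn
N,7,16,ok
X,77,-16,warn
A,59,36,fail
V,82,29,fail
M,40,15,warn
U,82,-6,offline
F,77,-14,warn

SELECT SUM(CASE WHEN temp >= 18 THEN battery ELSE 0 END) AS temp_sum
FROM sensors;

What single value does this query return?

337

sensor=Z: ✗
sensor=E: ✓ → 61
sensor=S: ✓ → 72
sensor=Y: ✗
sensor=K: ✓ → 63
sensor=N: ✗
sensor=X: ✗
sensor=A: ✓ → 59
sensor=V: ✓ → 82
sensor=M: ✗
sensor=U: ✗
sensor=F: ✗
temp_sum = 61 + 72 + 63 + 59 + 82 = 337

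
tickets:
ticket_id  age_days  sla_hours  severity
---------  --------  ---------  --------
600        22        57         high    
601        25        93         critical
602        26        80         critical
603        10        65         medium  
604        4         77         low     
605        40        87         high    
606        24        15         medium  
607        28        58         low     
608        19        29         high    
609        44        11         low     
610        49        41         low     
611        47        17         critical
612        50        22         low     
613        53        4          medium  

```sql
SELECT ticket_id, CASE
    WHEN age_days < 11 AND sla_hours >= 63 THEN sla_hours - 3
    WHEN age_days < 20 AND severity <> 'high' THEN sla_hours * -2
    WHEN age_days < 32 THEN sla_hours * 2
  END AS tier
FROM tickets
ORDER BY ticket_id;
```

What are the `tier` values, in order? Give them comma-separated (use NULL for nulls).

ticket_id=600: age_days < 32 → 114
ticket_id=601: age_days < 32 → 186
ticket_id=602: age_days < 32 → 160
ticket_id=603: age_days < 11 AND sla_hours >= 63 → 62
ticket_id=604: age_days < 11 AND sla_hours >= 63 → 74
ticket_id=605: (no match → NULL) → NULL
ticket_id=606: age_days < 32 → 30
ticket_id=607: age_days < 32 → 116
ticket_id=608: age_days < 32 → 58
ticket_id=609: (no match → NULL) → NULL
ticket_id=610: (no match → NULL) → NULL
ticket_id=611: (no match → NULL) → NULL
ticket_id=612: (no match → NULL) → NULL
ticket_id=613: (no match → NULL) → NULL

114, 186, 160, 62, 74, NULL, 30, 116, 58, NULL, NULL, NULL, NULL, NULL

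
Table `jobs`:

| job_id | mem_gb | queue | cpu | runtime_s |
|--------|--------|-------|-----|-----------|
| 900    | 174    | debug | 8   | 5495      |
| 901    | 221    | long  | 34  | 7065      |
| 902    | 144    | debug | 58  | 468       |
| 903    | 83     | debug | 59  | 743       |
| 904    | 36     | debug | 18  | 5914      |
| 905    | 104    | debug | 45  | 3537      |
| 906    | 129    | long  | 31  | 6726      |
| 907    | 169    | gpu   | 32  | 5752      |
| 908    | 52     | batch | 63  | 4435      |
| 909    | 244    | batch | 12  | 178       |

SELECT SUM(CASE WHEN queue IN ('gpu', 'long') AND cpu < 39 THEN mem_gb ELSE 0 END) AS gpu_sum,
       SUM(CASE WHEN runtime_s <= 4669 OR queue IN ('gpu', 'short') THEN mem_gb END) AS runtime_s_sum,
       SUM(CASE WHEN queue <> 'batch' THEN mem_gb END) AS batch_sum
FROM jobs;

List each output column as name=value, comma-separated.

[gpu_sum: queue IN ('gpu', 'long') AND cpu < 39]
job_id=900: ✗
job_id=901: ✓ → 221
job_id=902: ✗
job_id=903: ✗
job_id=904: ✗
job_id=905: ✗
job_id=906: ✓ → 129
job_id=907: ✓ → 169
job_id=908: ✗
job_id=909: ✗
gpu_sum = 221 + 129 + 169 = 519
—
[runtime_s_sum: runtime_s <= 4669 OR queue IN ('gpu', 'short')]
job_id=900: ✗
job_id=901: ✗
job_id=902: ✓ → 144
job_id=903: ✓ → 83
job_id=904: ✗
job_id=905: ✓ → 104
job_id=906: ✗
job_id=907: ✓ → 169
job_id=908: ✓ → 52
job_id=909: ✓ → 244
runtime_s_sum = 144 + 83 + 104 + 169 + 52 + 244 = 796
—
[batch_sum: queue <> 'batch']
job_id=900: ✓ → 174
job_id=901: ✓ → 221
job_id=902: ✓ → 144
job_id=903: ✓ → 83
job_id=904: ✓ → 36
job_id=905: ✓ → 104
job_id=906: ✓ → 129
job_id=907: ✓ → 169
job_id=908: ✗
job_id=909: ✗
batch_sum = 174 + 221 + 144 + 83 + 36 + 104 + 129 + 169 = 1060

gpu_sum=519, runtime_s_sum=796, batch_sum=1060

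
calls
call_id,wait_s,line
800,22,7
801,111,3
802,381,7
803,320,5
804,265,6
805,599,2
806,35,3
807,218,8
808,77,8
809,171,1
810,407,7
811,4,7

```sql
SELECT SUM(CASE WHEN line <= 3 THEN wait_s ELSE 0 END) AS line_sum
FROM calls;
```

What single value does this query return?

call_id=800: ✗
call_id=801: ✓ → 111
call_id=802: ✗
call_id=803: ✗
call_id=804: ✗
call_id=805: ✓ → 599
call_id=806: ✓ → 35
call_id=807: ✗
call_id=808: ✗
call_id=809: ✓ → 171
call_id=810: ✗
call_id=811: ✗
line_sum = 111 + 599 + 35 + 171 = 916

916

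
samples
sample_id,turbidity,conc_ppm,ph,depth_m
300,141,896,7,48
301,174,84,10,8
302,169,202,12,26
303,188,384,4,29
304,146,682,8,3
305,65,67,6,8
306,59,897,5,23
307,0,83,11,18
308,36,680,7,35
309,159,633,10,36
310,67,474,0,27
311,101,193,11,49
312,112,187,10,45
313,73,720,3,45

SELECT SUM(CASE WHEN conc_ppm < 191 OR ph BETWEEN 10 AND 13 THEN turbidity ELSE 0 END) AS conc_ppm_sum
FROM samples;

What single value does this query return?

sample_id=300: ✗
sample_id=301: ✓ → 174
sample_id=302: ✓ → 169
sample_id=303: ✗
sample_id=304: ✗
sample_id=305: ✓ → 65
sample_id=306: ✗
sample_id=307: ✓ → 0
sample_id=308: ✗
sample_id=309: ✓ → 159
sample_id=310: ✗
sample_id=311: ✓ → 101
sample_id=312: ✓ → 112
sample_id=313: ✗
conc_ppm_sum = 174 + 169 + 65 + 159 + 101 + 112 = 780

780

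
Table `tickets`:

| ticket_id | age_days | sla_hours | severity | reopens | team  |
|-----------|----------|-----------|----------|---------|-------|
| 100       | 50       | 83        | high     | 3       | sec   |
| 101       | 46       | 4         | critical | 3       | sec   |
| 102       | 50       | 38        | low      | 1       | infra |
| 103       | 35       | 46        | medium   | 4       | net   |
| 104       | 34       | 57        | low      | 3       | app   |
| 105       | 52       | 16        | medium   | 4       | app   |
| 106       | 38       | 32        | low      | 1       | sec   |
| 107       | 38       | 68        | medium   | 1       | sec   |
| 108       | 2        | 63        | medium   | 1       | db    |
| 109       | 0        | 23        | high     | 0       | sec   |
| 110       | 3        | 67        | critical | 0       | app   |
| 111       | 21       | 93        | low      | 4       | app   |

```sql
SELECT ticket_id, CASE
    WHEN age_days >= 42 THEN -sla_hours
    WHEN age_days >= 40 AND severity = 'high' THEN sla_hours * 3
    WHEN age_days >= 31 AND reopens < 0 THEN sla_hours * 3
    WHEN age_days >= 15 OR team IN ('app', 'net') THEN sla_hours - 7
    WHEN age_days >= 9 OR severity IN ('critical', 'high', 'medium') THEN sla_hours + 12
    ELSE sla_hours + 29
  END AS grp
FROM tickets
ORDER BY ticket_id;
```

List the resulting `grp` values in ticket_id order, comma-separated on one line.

-83, -4, -38, 39, 50, -16, 25, 61, 75, 35, 60, 86

ticket_id=100: age_days >= 42 → -83
ticket_id=101: age_days >= 42 → -4
ticket_id=102: age_days >= 42 → -38
ticket_id=103: age_days >= 15 OR team IN ('app', 'net') → 39
ticket_id=104: age_days >= 15 OR team IN ('app', 'net') → 50
ticket_id=105: age_days >= 42 → -16
ticket_id=106: age_days >= 15 OR team IN ('app', 'net') → 25
ticket_id=107: age_days >= 15 OR team IN ('app', 'net') → 61
ticket_id=108: age_days >= 9 OR severity IN ('critical', 'high', 'medium') → 75
ticket_id=109: age_days >= 9 OR severity IN ('critical', 'high', 'medium') → 35
ticket_id=110: age_days >= 15 OR team IN ('app', 'net') → 60
ticket_id=111: age_days >= 15 OR team IN ('app', 'net') → 86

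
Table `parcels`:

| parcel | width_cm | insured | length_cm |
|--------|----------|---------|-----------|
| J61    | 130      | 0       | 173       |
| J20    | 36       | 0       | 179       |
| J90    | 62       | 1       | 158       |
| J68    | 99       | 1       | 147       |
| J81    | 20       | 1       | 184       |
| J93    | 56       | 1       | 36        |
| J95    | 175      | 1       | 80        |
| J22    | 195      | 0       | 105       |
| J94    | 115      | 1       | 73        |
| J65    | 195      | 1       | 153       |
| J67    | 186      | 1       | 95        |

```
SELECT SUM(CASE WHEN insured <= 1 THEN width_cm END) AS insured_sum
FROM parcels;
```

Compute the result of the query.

1269

parcel=J61: ✓ → 130
parcel=J20: ✓ → 36
parcel=J90: ✓ → 62
parcel=J68: ✓ → 99
parcel=J81: ✓ → 20
parcel=J93: ✓ → 56
parcel=J95: ✓ → 175
parcel=J22: ✓ → 195
parcel=J94: ✓ → 115
parcel=J65: ✓ → 195
parcel=J67: ✓ → 186
insured_sum = 130 + 36 + 62 + 99 + 20 + 56 + 175 + 195 + 115 + 195 + 186 = 1269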